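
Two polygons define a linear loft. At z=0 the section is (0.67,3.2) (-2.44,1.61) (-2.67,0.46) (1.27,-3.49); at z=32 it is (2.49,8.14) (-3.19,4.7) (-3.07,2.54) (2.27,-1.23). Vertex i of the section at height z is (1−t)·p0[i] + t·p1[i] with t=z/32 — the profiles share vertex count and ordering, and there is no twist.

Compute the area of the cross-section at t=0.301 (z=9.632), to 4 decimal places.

Cross-section at t=0.301: each vertex is (1-t)·p0[i] + t·p1[i].
  v1: (1-0.301)·(0.67,3.2) + 0.301·(2.49,8.14) = (1.2178,4.6869)
  v2: (1-0.301)·(-2.44,1.61) + 0.301·(-3.19,4.7) = (-2.6658,2.5401)
  v3: (1-0.301)·(-2.67,0.46) + 0.301·(-3.07,2.54) = (-2.7904,1.0861)
  v4: (1-0.301)·(1.27,-3.49) + 0.301·(2.27,-1.23) = (1.5710,-2.8097)
Shoelace sum Σ(x_i·y_{i+1} − x_{i+1}·y_i):
  i=1: 1.2178·2.5401 − -2.6658·4.6869 = +15.5876 (running +15.5876)
  i=2: -2.6658·1.0861 − -2.7904·2.5401 = +4.1926 (running +19.7802)
  i=3: -2.7904·-2.8097 − 1.5710·1.0861 = +6.1341 (running +25.9143)
  i=4: 1.5710·4.6869 − 1.2178·-2.8097 = +10.7849 (running +36.6992)
Area = |Σ|/2 = |36.6992|/2 = 18.3496

Area at t=0.301: 18.3496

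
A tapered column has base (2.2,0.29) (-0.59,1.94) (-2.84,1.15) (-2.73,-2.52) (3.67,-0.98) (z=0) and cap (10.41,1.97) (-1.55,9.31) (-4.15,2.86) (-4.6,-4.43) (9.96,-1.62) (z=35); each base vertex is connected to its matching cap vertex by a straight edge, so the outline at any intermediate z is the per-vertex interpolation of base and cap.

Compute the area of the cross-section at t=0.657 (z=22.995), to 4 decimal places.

Area at t=0.657: 77.5021

Cross-section at t=0.657: each vertex is (1-t)·p0[i] + t·p1[i].
  v1: (1-0.657)·(2.2,0.29) + 0.657·(10.41,1.97) = (7.5940,1.3938)
  v2: (1-0.657)·(-0.59,1.94) + 0.657·(-1.55,9.31) = (-1.2207,6.7821)
  v3: (1-0.657)·(-2.84,1.15) + 0.657·(-4.15,2.86) = (-3.7007,2.2735)
  v4: (1-0.657)·(-2.73,-2.52) + 0.657·(-4.6,-4.43) = (-3.9586,-3.7749)
  v5: (1-0.657)·(3.67,-0.98) + 0.657·(9.96,-1.62) = (7.8025,-1.4005)
Shoelace sum Σ(x_i·y_{i+1} − x_{i+1}·y_i):
  i=1: 7.5940·6.7821 − -1.2207·1.3938 = +53.2044 (running +53.2044)
  i=2: -1.2207·2.2735 − -3.7007·6.7821 = +22.3230 (running +75.5274)
  i=3: -3.7007·-3.7749 − -3.9586·2.2735 = +22.9693 (running +98.4967)
  i=4: -3.9586·-1.4005 − 7.8025·-3.7749 = +34.9975 (running +133.4941)
  i=5: 7.8025·1.3938 − 7.5940·-1.4005 = +21.5101 (running +155.0042)
Area = |Σ|/2 = |155.0042|/2 = 77.5021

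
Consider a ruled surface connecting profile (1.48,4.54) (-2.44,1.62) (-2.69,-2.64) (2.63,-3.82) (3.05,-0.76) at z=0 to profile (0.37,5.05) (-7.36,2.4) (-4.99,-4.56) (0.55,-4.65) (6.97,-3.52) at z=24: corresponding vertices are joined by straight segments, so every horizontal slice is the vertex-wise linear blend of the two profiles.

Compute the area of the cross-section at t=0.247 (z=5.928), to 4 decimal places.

Cross-section at t=0.247: each vertex is (1-t)·p0[i] + t·p1[i].
  v1: (1-0.247)·(1.48,4.54) + 0.247·(0.37,5.05) = (1.2058,4.6660)
  v2: (1-0.247)·(-2.44,1.62) + 0.247·(-7.36,2.4) = (-3.6552,1.8127)
  v3: (1-0.247)·(-2.69,-2.64) + 0.247·(-4.99,-4.56) = (-3.2581,-3.1142)
  v4: (1-0.247)·(2.63,-3.82) + 0.247·(0.55,-4.65) = (2.1162,-4.0250)
  v5: (1-0.247)·(3.05,-0.76) + 0.247·(6.97,-3.52) = (4.0182,-1.4417)
Shoelace sum Σ(x_i·y_{i+1} − x_{i+1}·y_i):
  i=1: 1.2058·1.8127 − -3.6552·4.6660 = +19.2410 (running +19.2410)
  i=2: -3.6552·-3.1142 − -3.2581·1.8127 = +17.2891 (running +36.5301)
  i=3: -3.2581·-4.0250 − 2.1162·-3.1142 = +19.7044 (running +56.2345)
  i=4: 2.1162·-1.4417 − 4.0182·-4.0250 = +13.1224 (running +69.3569)
  i=5: 4.0182·4.6660 − 1.2058·-1.4417 = +20.4875 (running +89.8444)
Area = |Σ|/2 = |89.8444|/2 = 44.9222

Area at t=0.247: 44.9222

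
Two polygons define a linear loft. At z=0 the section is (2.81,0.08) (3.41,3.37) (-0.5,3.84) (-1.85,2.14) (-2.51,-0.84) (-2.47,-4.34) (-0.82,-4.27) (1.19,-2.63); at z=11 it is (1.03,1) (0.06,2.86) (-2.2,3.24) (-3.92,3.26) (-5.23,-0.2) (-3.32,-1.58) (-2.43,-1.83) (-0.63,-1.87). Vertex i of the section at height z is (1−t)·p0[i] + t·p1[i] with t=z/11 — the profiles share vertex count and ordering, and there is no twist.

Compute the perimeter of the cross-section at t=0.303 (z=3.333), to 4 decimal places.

Cross-section at t=0.303: each vertex is (1-t)·p0[i] + t·p1[i].
  v1: (1-0.303)·(2.81,0.08) + 0.303·(1.03,1) = (2.2707,0.3588)
  v2: (1-0.303)·(3.41,3.37) + 0.303·(0.06,2.86) = (2.3950,3.2155)
  v3: (1-0.303)·(-0.5,3.84) + 0.303·(-2.2,3.24) = (-1.0151,3.6582)
  v4: (1-0.303)·(-1.85,2.14) + 0.303·(-3.92,3.26) = (-2.4772,2.4794)
  v5: (1-0.303)·(-2.51,-0.84) + 0.303·(-5.23,-0.2) = (-3.3342,-0.6461)
  v6: (1-0.303)·(-2.47,-4.34) + 0.303·(-3.32,-1.58) = (-2.7276,-3.5037)
  v7: (1-0.303)·(-0.82,-4.27) + 0.303·(-2.43,-1.83) = (-1.3078,-3.5307)
  v8: (1-0.303)·(1.19,-2.63) + 0.303·(-0.63,-1.87) = (0.6385,-2.3997)
Perimeter = Σ |v_{i+1} − v_i|:
  edge 1→2: √(0.1243² + 2.8567²) = 2.8594 (running 2.8594)
  edge 2→3: √(-3.4101² + 0.4427²) = 3.4387 (running 6.2981)
  edge 3→4: √(-1.4621² + -1.1788²) = 1.8781 (running 8.1762)
  edge 4→5: √(-0.8569² + -3.1254²) = 3.2408 (running 11.4170)
  edge 5→6: √(0.6066² + -2.8576²) = 2.9213 (running 14.3383)
  edge 6→7: √(1.4197² + -0.0270²) = 1.4200 (running 15.7583)
  edge 7→8: √(1.9464² + 1.1310²) = 2.2511 (running 18.0094)
  edge 8→1: √(1.6321² + 2.7585²) = 3.2052 (running 21.2146)
Perimeter = 21.2146

Perimeter at t=0.303: 21.2146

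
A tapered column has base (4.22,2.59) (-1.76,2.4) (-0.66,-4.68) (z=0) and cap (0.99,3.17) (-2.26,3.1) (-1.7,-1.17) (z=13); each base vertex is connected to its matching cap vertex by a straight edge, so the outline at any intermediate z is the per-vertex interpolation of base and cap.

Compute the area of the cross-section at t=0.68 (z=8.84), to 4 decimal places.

Area at t=0.68: 10.6976

Cross-section at t=0.68: each vertex is (1-t)·p0[i] + t·p1[i].
  v1: (1-0.68)·(4.22,2.59) + 0.68·(0.99,3.17) = (2.0236,2.9844)
  v2: (1-0.68)·(-1.76,2.4) + 0.68·(-2.26,3.1) = (-2.1000,2.8760)
  v3: (1-0.68)·(-0.66,-4.68) + 0.68·(-1.7,-1.17) = (-1.3672,-2.2932)
Shoelace sum Σ(x_i·y_{i+1} − x_{i+1}·y_i):
  i=1: 2.0236·2.8760 − -2.1000·2.9844 = +12.0871 (running +12.0871)
  i=2: -2.1000·-2.2932 − -1.3672·2.8760 = +8.7478 (running +20.8349)
  i=3: -1.3672·2.9844 − 2.0236·-2.2932 = +0.5602 (running +21.3951)
Area = |Σ|/2 = |21.3951|/2 = 10.6976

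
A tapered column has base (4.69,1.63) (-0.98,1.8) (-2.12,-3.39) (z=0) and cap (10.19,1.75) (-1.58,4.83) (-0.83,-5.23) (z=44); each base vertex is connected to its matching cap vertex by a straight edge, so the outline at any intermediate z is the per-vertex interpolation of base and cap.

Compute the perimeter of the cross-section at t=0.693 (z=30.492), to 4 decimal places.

Cross-section at t=0.693: each vertex is (1-t)·p0[i] + t·p1[i].
  v1: (1-0.693)·(4.69,1.63) + 0.693·(10.19,1.75) = (8.5015,1.7132)
  v2: (1-0.693)·(-0.98,1.8) + 0.693·(-1.58,4.83) = (-1.3958,3.8998)
  v3: (1-0.693)·(-2.12,-3.39) + 0.693·(-0.83,-5.23) = (-1.2260,-4.6651)
Perimeter = Σ |v_{i+1} − v_i|:
  edge 1→2: √(-9.8973² + 2.1866²) = 10.1360 (running 10.1360)
  edge 2→3: √(0.1698² + -8.5649²) = 8.5666 (running 18.7026)
  edge 3→1: √(9.7275² + 6.3783²) = 11.6322 (running 30.3347)
Perimeter = 30.3347

Perimeter at t=0.693: 30.3347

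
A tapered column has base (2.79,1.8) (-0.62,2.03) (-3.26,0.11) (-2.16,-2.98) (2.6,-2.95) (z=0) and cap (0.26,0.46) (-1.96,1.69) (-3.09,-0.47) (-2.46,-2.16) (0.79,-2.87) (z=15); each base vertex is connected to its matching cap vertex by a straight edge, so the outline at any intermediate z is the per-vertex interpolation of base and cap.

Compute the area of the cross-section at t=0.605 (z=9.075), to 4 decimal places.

Cross-section at t=0.605: each vertex is (1-t)·p0[i] + t·p1[i].
  v1: (1-0.605)·(2.79,1.8) + 0.605·(0.26,0.46) = (1.2593,0.9893)
  v2: (1-0.605)·(-0.62,2.03) + 0.605·(-1.96,1.69) = (-1.4307,1.8243)
  v3: (1-0.605)·(-3.26,0.11) + 0.605·(-3.09,-0.47) = (-3.1571,-0.2409)
  v4: (1-0.605)·(-2.16,-2.98) + 0.605·(-2.46,-2.16) = (-2.3415,-2.4839)
  v5: (1-0.605)·(2.6,-2.95) + 0.605·(0.79,-2.87) = (1.5050,-2.9016)
Shoelace sum Σ(x_i·y_{i+1} − x_{i+1}·y_i):
  i=1: 1.2593·1.8243 − -1.4307·0.9893 = +3.7128 (running +3.7128)
  i=2: -1.4307·-0.2409 − -3.1571·1.8243 = +6.1042 (running +9.8171)
  i=3: -3.1571·-2.4839 − -2.3415·-0.2409 = +7.2780 (running +17.0950)
  i=4: -2.3415·-2.9016 − 1.5050·-2.4839 = +10.5322 (running +27.6273)
  i=5: 1.5050·0.9893 − 1.2593·-2.9016 = +5.1430 (running +32.7703)
Area = |Σ|/2 = |32.7703|/2 = 16.3851

Area at t=0.605: 16.3851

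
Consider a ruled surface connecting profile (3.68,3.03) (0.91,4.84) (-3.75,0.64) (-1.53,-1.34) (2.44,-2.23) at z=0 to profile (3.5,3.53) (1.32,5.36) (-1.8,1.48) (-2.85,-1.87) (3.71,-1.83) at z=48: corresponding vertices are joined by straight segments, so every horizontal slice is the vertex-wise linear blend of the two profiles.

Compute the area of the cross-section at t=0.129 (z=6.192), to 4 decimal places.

Cross-section at t=0.129: each vertex is (1-t)·p0[i] + t·p1[i].
  v1: (1-0.129)·(3.68,3.03) + 0.129·(3.5,3.53) = (3.6568,3.0945)
  v2: (1-0.129)·(0.91,4.84) + 0.129·(1.32,5.36) = (0.9629,4.9071)
  v3: (1-0.129)·(-3.75,0.64) + 0.129·(-1.8,1.48) = (-3.4985,0.7484)
  v4: (1-0.129)·(-1.53,-1.34) + 0.129·(-2.85,-1.87) = (-1.7003,-1.4084)
  v5: (1-0.129)·(2.44,-2.23) + 0.129·(3.71,-1.83) = (2.6038,-2.1784)
Shoelace sum Σ(x_i·y_{i+1} − x_{i+1}·y_i):
  i=1: 3.6568·4.9071 − 0.9629·3.0945 = +14.9644 (running +14.9644)
  i=2: 0.9629·0.7484 − -3.4985·4.9071 = +17.8878 (running +32.8522)
  i=3: -3.4985·-1.4084 − -1.7003·0.7484 = +6.1995 (running +39.0517)
  i=4: -1.7003·-2.1784 − 2.6038·-1.4084 = +7.3710 (running +46.4228)
  i=5: 2.6038·3.0945 − 3.6568·-2.1784 = +16.0235 (running +62.4463)
Area = |Σ|/2 = |62.4463|/2 = 31.2231

Area at t=0.129: 31.2231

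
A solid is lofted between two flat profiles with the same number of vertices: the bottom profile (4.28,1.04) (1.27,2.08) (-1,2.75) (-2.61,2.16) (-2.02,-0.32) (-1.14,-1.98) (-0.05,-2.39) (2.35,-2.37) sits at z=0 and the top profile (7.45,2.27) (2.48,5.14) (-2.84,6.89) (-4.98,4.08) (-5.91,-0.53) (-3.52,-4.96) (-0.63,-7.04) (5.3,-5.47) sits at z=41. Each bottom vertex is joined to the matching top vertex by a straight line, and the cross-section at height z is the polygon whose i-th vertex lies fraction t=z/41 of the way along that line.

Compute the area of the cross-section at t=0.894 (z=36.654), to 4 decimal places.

Cross-section at t=0.894: each vertex is (1-t)·p0[i] + t·p1[i].
  v1: (1-0.894)·(4.28,1.04) + 0.894·(7.45,2.27) = (7.1140,2.1396)
  v2: (1-0.894)·(1.27,2.08) + 0.894·(2.48,5.14) = (2.3517,4.8156)
  v3: (1-0.894)·(-1,2.75) + 0.894·(-2.84,6.89) = (-2.6450,6.4512)
  v4: (1-0.894)·(-2.61,2.16) + 0.894·(-4.98,4.08) = (-4.7288,3.8765)
  v5: (1-0.894)·(-2.02,-0.32) + 0.894·(-5.91,-0.53) = (-5.4977,-0.5077)
  v6: (1-0.894)·(-1.14,-1.98) + 0.894·(-3.52,-4.96) = (-3.2677,-4.6441)
  v7: (1-0.894)·(-0.05,-2.39) + 0.894·(-0.63,-7.04) = (-0.5685,-6.5471)
  v8: (1-0.894)·(2.35,-2.37) + 0.894·(5.3,-5.47) = (4.9873,-5.1414)
Shoelace sum Σ(x_i·y_{i+1} − x_{i+1}·y_i):
  i=1: 7.1140·4.8156 − 2.3517·2.1396 = +29.2265 (running +29.2265)
  i=2: 2.3517·6.4512 − -2.6450·4.8156 = +27.9086 (running +57.1352)
  i=3: -2.6450·3.8765 − -4.7288·6.4512 = +20.2530 (running +77.3881)
  i=4: -4.7288·-0.5077 − -5.4977·3.8765 = +23.7126 (running +101.1007)
  i=5: -5.4977·-4.6441 − -3.2677·-0.5077 = +23.8726 (running +124.9733)
  i=6: -3.2677·-6.5471 − -0.5685·-4.6441 = +18.7538 (running +143.7272)
  i=7: -0.5685·-5.1414 − 4.9873·-6.5471 = +35.5753 (running +179.3025)
  i=8: 4.9873·2.1396 − 7.1140·-5.1414 = +47.2467 (running +226.5492)
Area = |Σ|/2 = |226.5492|/2 = 113.2746

Area at t=0.894: 113.2746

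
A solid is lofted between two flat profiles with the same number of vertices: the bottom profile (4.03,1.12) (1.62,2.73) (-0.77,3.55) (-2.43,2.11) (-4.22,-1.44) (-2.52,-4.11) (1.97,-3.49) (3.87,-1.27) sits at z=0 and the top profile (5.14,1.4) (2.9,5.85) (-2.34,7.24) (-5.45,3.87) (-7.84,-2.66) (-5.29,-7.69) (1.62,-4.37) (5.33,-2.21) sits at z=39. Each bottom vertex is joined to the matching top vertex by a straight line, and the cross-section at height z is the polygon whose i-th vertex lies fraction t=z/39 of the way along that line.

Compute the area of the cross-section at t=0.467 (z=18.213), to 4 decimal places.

Area at t=0.467: 77.5585

Cross-section at t=0.467: each vertex is (1-t)·p0[i] + t·p1[i].
  v1: (1-0.467)·(4.03,1.12) + 0.467·(5.14,1.4) = (4.5484,1.2508)
  v2: (1-0.467)·(1.62,2.73) + 0.467·(2.9,5.85) = (2.2178,4.1870)
  v3: (1-0.467)·(-0.77,3.55) + 0.467·(-2.34,7.24) = (-1.5032,5.2732)
  v4: (1-0.467)·(-2.43,2.11) + 0.467·(-5.45,3.87) = (-3.8403,2.9319)
  v5: (1-0.467)·(-4.22,-1.44) + 0.467·(-7.84,-2.66) = (-5.9105,-2.0097)
  v6: (1-0.467)·(-2.52,-4.11) + 0.467·(-5.29,-7.69) = (-3.8136,-5.7819)
  v7: (1-0.467)·(1.97,-3.49) + 0.467·(1.62,-4.37) = (1.8066,-3.9010)
  v8: (1-0.467)·(3.87,-1.27) + 0.467·(5.33,-2.21) = (4.5518,-1.7090)
Shoelace sum Σ(x_i·y_{i+1} − x_{i+1}·y_i):
  i=1: 4.5484·4.1870 − 2.2178·1.2508 = +16.2703 (running +16.2703)
  i=2: 2.2178·5.2732 − -1.5032·4.1870 = +17.9887 (running +34.2590)
  i=3: -1.5032·2.9319 − -3.8403·5.2732 = +15.8438 (running +50.1028)
  i=4: -3.8403·-2.0097 − -5.9105·2.9319 = +25.0473 (running +75.1501)
  i=5: -5.9105·-5.7819 − -3.8136·-2.0097 = +26.5096 (running +101.6597)
  i=6: -3.8136·-3.9010 − 1.8066·-5.7819 = +25.3219 (running +126.9815)
  i=7: 1.8066·-1.7090 − 4.5518·-3.9010 = +14.6691 (running +141.6507)
  i=8: 4.5518·1.2508 − 4.5484·-1.7090 = +13.4663 (running +155.1170)
Area = |Σ|/2 = |155.1170|/2 = 77.5585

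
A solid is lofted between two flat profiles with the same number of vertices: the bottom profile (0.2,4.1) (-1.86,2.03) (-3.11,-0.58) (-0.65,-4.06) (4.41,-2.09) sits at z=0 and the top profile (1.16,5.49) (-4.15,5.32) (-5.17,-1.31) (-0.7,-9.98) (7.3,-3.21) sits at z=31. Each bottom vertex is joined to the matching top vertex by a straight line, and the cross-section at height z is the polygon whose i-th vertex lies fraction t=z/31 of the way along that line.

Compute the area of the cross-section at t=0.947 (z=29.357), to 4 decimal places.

Cross-section at t=0.947: each vertex is (1-t)·p0[i] + t·p1[i].
  v1: (1-0.947)·(0.2,4.1) + 0.947·(1.16,5.49) = (1.1091,5.4163)
  v2: (1-0.947)·(-1.86,2.03) + 0.947·(-4.15,5.32) = (-4.0286,5.1456)
  v3: (1-0.947)·(-3.11,-0.58) + 0.947·(-5.17,-1.31) = (-5.0608,-1.2713)
  v4: (1-0.947)·(-0.65,-4.06) + 0.947·(-0.7,-9.98) = (-0.6973,-9.6662)
  v5: (1-0.947)·(4.41,-2.09) + 0.947·(7.3,-3.21) = (7.1468,-3.1506)
Shoelace sum Σ(x_i·y_{i+1} − x_{i+1}·y_i):
  i=1: 1.1091·5.1456 − -4.0286·5.4163 = +27.5275 (running +27.5275)
  i=2: -4.0286·-1.2713 − -5.0608·5.1456 = +31.1627 (running +58.6903)
  i=3: -5.0608·-9.6662 − -0.6973·-1.2713 = +48.0326 (running +106.7228)
  i=4: -0.6973·-3.1506 − 7.1468·-9.6662 = +71.2801 (running +178.0029)
  i=5: 7.1468·5.4163 − 1.1091·-3.1506 = +42.2040 (running +220.2069)
Area = |Σ|/2 = |220.2069|/2 = 110.1035

Area at t=0.947: 110.1035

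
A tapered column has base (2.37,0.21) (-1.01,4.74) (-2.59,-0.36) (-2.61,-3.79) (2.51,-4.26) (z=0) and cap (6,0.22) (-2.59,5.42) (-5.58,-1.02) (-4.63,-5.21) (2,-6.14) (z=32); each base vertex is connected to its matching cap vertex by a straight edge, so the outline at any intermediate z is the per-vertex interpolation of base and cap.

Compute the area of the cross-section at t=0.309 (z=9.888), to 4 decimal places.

Cross-section at t=0.309: each vertex is (1-t)·p0[i] + t·p1[i].
  v1: (1-0.309)·(2.37,0.21) + 0.309·(6,0.22) = (3.4917,0.2131)
  v2: (1-0.309)·(-1.01,4.74) + 0.309·(-2.59,5.42) = (-1.4982,4.9501)
  v3: (1-0.309)·(-2.59,-0.36) + 0.309·(-5.58,-1.02) = (-3.5139,-0.5639)
  v4: (1-0.309)·(-2.61,-3.79) + 0.309·(-4.63,-5.21) = (-3.2342,-4.2288)
  v5: (1-0.309)·(2.51,-4.26) + 0.309·(2,-6.14) = (2.3524,-4.8409)
Shoelace sum Σ(x_i·y_{i+1} − x_{i+1}·y_i):
  i=1: 3.4917·4.9501 − -1.4982·0.2131 = +17.6034 (running +17.6034)
  i=2: -1.4982·-0.5639 − -3.5139·4.9501 = +18.2392 (running +35.8426)
  i=3: -3.5139·-4.2288 − -3.2342·-0.5639 = +13.0357 (running +48.8783)
  i=4: -3.2342·-4.8409 − 2.3524·-4.2288 = +25.6042 (running +74.4825)
  i=5: 2.3524·0.2131 − 3.4917·-4.8409 = +17.4042 (running +91.8867)
Area = |Σ|/2 = |91.8867|/2 = 45.9433

Area at t=0.309: 45.9433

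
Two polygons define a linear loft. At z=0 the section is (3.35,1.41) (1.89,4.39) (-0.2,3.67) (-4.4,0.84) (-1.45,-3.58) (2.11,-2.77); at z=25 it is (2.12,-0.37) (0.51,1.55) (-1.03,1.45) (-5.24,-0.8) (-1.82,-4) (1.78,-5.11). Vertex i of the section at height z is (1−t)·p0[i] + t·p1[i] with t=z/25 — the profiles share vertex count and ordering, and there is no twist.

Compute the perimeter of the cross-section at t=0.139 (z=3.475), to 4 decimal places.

Perimeter at t=0.139: 23.5478

Cross-section at t=0.139: each vertex is (1-t)·p0[i] + t·p1[i].
  v1: (1-0.139)·(3.35,1.41) + 0.139·(2.12,-0.37) = (3.1790,1.1626)
  v2: (1-0.139)·(1.89,4.39) + 0.139·(0.51,1.55) = (1.6982,3.9952)
  v3: (1-0.139)·(-0.2,3.67) + 0.139·(-1.03,1.45) = (-0.3154,3.3614)
  v4: (1-0.139)·(-4.4,0.84) + 0.139·(-5.24,-0.8) = (-4.5168,0.6120)
  v5: (1-0.139)·(-1.45,-3.58) + 0.139·(-1.82,-4) = (-1.5014,-3.6384)
  v6: (1-0.139)·(2.11,-2.77) + 0.139·(1.78,-5.11) = (2.0641,-3.0953)
Perimeter = Σ |v_{i+1} − v_i|:
  edge 1→2: √(-1.4809² + 2.8327²) = 3.1964 (running 3.1964)
  edge 2→3: √(-2.0135² + -0.6338²) = 2.1110 (running 5.3073)
  edge 3→4: √(-4.2014² + -2.7494²) = 5.0210 (running 10.3284)
  edge 4→5: √(3.0153² + -4.2504²) = 5.2114 (running 15.5397)
  edge 5→6: √(3.5656² + 0.5431²) = 3.6067 (running 19.1464)
  edge 6→1: √(1.1149² + 4.2578²) = 4.4014 (running 23.5478)
Perimeter = 23.5478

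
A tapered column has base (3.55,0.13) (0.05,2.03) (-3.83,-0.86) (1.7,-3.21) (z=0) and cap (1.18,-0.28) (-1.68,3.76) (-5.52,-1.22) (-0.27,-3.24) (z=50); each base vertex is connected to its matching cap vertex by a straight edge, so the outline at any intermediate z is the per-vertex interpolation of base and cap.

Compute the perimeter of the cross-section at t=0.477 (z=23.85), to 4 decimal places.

Perimeter at t=0.477: 19.2001

Cross-section at t=0.477: each vertex is (1-t)·p0[i] + t·p1[i].
  v1: (1-0.477)·(3.55,0.13) + 0.477·(1.18,-0.28) = (2.4195,-0.0656)
  v2: (1-0.477)·(0.05,2.03) + 0.477·(-1.68,3.76) = (-0.7752,2.8552)
  v3: (1-0.477)·(-3.83,-0.86) + 0.477·(-5.52,-1.22) = (-4.6361,-1.0317)
  v4: (1-0.477)·(1.7,-3.21) + 0.477·(-0.27,-3.24) = (0.7603,-3.2243)
Perimeter = Σ |v_{i+1} − v_i|:
  edge 1→2: √(-3.1947² + 2.9208²) = 4.3286 (running 4.3286)
  edge 2→3: √(-3.8609² + -3.8869²) = 5.4786 (running 9.8072)
  edge 3→4: √(5.3964² + -2.1926²) = 5.8249 (running 15.6321)
  edge 4→1: √(1.6592² + 3.1587²) = 3.5680 (running 19.2001)
Perimeter = 19.2001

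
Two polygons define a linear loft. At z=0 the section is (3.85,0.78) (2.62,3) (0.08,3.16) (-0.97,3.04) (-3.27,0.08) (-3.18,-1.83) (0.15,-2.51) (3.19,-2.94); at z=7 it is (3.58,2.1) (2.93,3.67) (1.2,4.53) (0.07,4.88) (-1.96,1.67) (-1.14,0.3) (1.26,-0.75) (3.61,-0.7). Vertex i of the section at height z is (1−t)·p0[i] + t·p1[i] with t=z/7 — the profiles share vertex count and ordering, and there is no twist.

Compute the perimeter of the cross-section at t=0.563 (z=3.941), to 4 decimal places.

Cross-section at t=0.563: each vertex is (1-t)·p0[i] + t·p1[i].
  v1: (1-0.563)·(3.85,0.78) + 0.563·(3.58,2.1) = (3.6980,1.5232)
  v2: (1-0.563)·(2.62,3) + 0.563·(2.93,3.67) = (2.7945,3.3772)
  v3: (1-0.563)·(0.08,3.16) + 0.563·(1.2,4.53) = (0.7106,3.9313)
  v4: (1-0.563)·(-0.97,3.04) + 0.563·(0.07,4.88) = (-0.3845,4.0759)
  v5: (1-0.563)·(-3.27,0.08) + 0.563·(-1.96,1.67) = (-2.5325,0.9752)
  v6: (1-0.563)·(-3.18,-1.83) + 0.563·(-1.14,0.3) = (-2.0315,-0.6308)
  v7: (1-0.563)·(0.15,-2.51) + 0.563·(1.26,-0.75) = (0.7749,-1.5191)
  v8: (1-0.563)·(3.19,-2.94) + 0.563·(3.61,-0.7) = (3.4265,-1.6789)
Perimeter = Σ |v_{i+1} − v_i|:
  edge 1→2: √(-0.9035² + 1.8540²) = 2.0625 (running 2.0625)
  edge 2→3: √(-2.0840² + 0.5541²) = 2.1564 (running 4.2188)
  edge 3→4: √(-1.0950² + 0.1446²) = 1.1045 (running 5.3234)
  edge 4→5: √(-2.1480² + -3.1008²) = 3.7721 (running 9.0955)
  edge 5→6: √(0.5010² + -1.6060²) = 1.6823 (running 10.7778)
  edge 6→7: √(2.8064² + -0.8883²) = 2.9436 (running 13.7214)
  edge 7→8: √(2.6515² + -0.1598²) = 2.6563 (running 16.3777)
  edge 8→1: √(0.2715² + 3.2020²) = 3.2135 (running 19.5913)
Perimeter = 19.5913

Perimeter at t=0.563: 19.5913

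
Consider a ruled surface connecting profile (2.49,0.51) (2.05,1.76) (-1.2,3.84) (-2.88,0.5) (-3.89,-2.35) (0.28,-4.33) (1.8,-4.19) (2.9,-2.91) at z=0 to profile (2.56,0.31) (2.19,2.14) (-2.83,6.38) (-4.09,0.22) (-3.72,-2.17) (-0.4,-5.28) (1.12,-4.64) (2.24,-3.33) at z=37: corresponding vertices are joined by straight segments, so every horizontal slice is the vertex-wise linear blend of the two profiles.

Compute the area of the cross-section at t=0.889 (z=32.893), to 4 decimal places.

Area at t=0.889: 49.3303

Cross-section at t=0.889: each vertex is (1-t)·p0[i] + t·p1[i].
  v1: (1-0.889)·(2.49,0.51) + 0.889·(2.56,0.31) = (2.5522,0.3322)
  v2: (1-0.889)·(2.05,1.76) + 0.889·(2.19,2.14) = (2.1745,2.0978)
  v3: (1-0.889)·(-1.2,3.84) + 0.889·(-2.83,6.38) = (-2.6491,6.0981)
  v4: (1-0.889)·(-2.88,0.5) + 0.889·(-4.09,0.22) = (-3.9557,0.2511)
  v5: (1-0.889)·(-3.89,-2.35) + 0.889·(-3.72,-2.17) = (-3.7389,-2.1900)
  v6: (1-0.889)·(0.28,-4.33) + 0.889·(-0.4,-5.28) = (-0.3245,-5.1745)
  v7: (1-0.889)·(1.8,-4.19) + 0.889·(1.12,-4.64) = (1.1955,-4.5900)
  v8: (1-0.889)·(2.9,-2.91) + 0.889·(2.24,-3.33) = (2.3133,-3.2834)
Shoelace sum Σ(x_i·y_{i+1} − x_{i+1}·y_i):
  i=1: 2.5522·2.0978 − 2.1745·0.3322 = +4.6318 (running +4.6318)
  i=2: 2.1745·6.0981 − -2.6491·2.0978 = +18.8173 (running +23.4490)
  i=3: -2.6491·0.2511 − -3.9557·6.0981 = +23.4569 (running +46.9059)
  i=4: -3.9557·-2.1900 − -3.7389·0.2511 = +9.6016 (running +56.5076)
  i=5: -3.7389·-5.1745 − -0.3245·-2.1900 = +18.6363 (running +75.1438)
  i=6: -0.3245·-4.5900 − 1.1955·-5.1745 = +7.6756 (running +82.8195)
  i=7: 1.1955·-3.2834 − 2.3133·-4.5900 = +6.6928 (running +89.5122)
  i=8: 2.3133·0.3322 − 2.5522·-3.2834 = +9.1484 (running +98.6606)
Area = |Σ|/2 = |98.6606|/2 = 49.3303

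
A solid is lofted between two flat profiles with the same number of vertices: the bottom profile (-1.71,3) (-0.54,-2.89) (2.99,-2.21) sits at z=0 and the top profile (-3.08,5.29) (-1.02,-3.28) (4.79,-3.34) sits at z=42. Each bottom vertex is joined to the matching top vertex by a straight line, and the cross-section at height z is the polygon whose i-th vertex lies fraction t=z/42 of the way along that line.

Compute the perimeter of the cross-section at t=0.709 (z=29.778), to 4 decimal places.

Cross-section at t=0.709: each vertex is (1-t)·p0[i] + t·p1[i].
  v1: (1-0.709)·(-1.71,3) + 0.709·(-3.08,5.29) = (-2.6813,4.6236)
  v2: (1-0.709)·(-0.54,-2.89) + 0.709·(-1.02,-3.28) = (-0.8803,-3.1665)
  v3: (1-0.709)·(2.99,-2.21) + 0.709·(4.79,-3.34) = (4.2662,-3.0112)
Perimeter = Σ |v_{i+1} − v_i|:
  edge 1→2: √(1.8010² + -7.7901²) = 7.9956 (running 7.9956)
  edge 2→3: √(5.1465² + 0.1553²) = 5.1489 (running 13.1445)
  edge 3→1: √(-6.9475² + 7.6348²) = 10.3227 (running 23.4672)
Perimeter = 23.4672

Perimeter at t=0.709: 23.4672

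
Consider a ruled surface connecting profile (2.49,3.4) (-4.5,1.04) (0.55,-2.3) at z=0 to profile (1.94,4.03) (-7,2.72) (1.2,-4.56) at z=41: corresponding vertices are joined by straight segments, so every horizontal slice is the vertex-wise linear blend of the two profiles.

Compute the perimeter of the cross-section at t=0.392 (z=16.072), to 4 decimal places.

Perimeter at t=0.392: 22.9443

Cross-section at t=0.392: each vertex is (1-t)·p0[i] + t·p1[i].
  v1: (1-0.392)·(2.49,3.4) + 0.392·(1.94,4.03) = (2.2744,3.6470)
  v2: (1-0.392)·(-4.5,1.04) + 0.392·(-7,2.72) = (-5.4800,1.6986)
  v3: (1-0.392)·(0.55,-2.3) + 0.392·(1.2,-4.56) = (0.8048,-3.1859)
Perimeter = Σ |v_{i+1} − v_i|:
  edge 1→2: √(-7.7544² + -1.9484²) = 7.9954 (running 7.9954)
  edge 2→3: √(6.2848² + -4.8845²) = 7.9597 (running 15.9551)
  edge 3→1: √(1.4696² + 6.8329²) = 6.9891 (running 22.9443)
Perimeter = 22.9443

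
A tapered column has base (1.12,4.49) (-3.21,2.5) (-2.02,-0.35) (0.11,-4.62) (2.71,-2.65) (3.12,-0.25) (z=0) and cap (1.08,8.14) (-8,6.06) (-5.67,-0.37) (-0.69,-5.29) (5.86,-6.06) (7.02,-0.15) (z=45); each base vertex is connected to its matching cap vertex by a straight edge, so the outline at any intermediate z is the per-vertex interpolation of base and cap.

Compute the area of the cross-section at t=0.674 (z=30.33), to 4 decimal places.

Area at t=0.674: 95.6552

Cross-section at t=0.674: each vertex is (1-t)·p0[i] + t·p1[i].
  v1: (1-0.674)·(1.12,4.49) + 0.674·(1.08,8.14) = (1.0930,6.9501)
  v2: (1-0.674)·(-3.21,2.5) + 0.674·(-8,6.06) = (-6.4385,4.8994)
  v3: (1-0.674)·(-2.02,-0.35) + 0.674·(-5.67,-0.37) = (-4.4801,-0.3635)
  v4: (1-0.674)·(0.11,-4.62) + 0.674·(-0.69,-5.29) = (-0.4292,-5.0716)
  v5: (1-0.674)·(2.71,-2.65) + 0.674·(5.86,-6.06) = (4.8331,-4.9483)
  v6: (1-0.674)·(3.12,-0.25) + 0.674·(7.02,-0.15) = (5.7486,-0.1826)
Shoelace sum Σ(x_i·y_{i+1} − x_{i+1}·y_i):
  i=1: 1.0930·4.8994 − -6.4385·6.9501 = +50.1032 (running +50.1032)
  i=2: -6.4385·-0.3635 − -4.4801·4.8994 = +24.2902 (running +74.3935)
  i=3: -4.4801·-5.0716 − -0.4292·-0.3635 = +22.5652 (running +96.9586)
  i=4: -0.4292·-4.9483 − 4.8331·-5.0716 = +26.6353 (running +123.5939)
  i=5: 4.8331·-0.1826 − 5.7486·-4.9483 = +27.5635 (running +151.1574)
  i=6: 5.7486·6.9501 − 1.0930·-0.1826 = +40.1529 (running +191.3104)
Area = |Σ|/2 = |191.3104|/2 = 95.6552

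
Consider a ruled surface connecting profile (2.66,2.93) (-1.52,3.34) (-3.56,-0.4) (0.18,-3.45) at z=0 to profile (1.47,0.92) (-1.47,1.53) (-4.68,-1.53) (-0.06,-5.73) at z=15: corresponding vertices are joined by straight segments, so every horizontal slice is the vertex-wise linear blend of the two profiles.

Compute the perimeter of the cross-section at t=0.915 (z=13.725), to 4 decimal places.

Perimeter at t=0.915: 20.4494

Cross-section at t=0.915: each vertex is (1-t)·p0[i] + t·p1[i].
  v1: (1-0.915)·(2.66,2.93) + 0.915·(1.47,0.92) = (1.5712,1.0909)
  v2: (1-0.915)·(-1.52,3.34) + 0.915·(-1.47,1.53) = (-1.4743,1.6838)
  v3: (1-0.915)·(-3.56,-0.4) + 0.915·(-4.68,-1.53) = (-4.5848,-1.4340)
  v4: (1-0.915)·(0.18,-3.45) + 0.915·(-0.06,-5.73) = (-0.0396,-5.5362)
Perimeter = Σ |v_{i+1} − v_i|:
  edge 1→2: √(-3.0454² + 0.5930²) = 3.1026 (running 3.1026)
  edge 2→3: √(-3.1105² + -3.1178²) = 4.4041 (running 7.5067)
  edge 3→4: √(4.5452² + -4.1022²) = 6.1227 (running 13.6294)
  edge 4→1: √(1.6108² + 6.6271²) = 6.8200 (running 20.4494)
Perimeter = 20.4494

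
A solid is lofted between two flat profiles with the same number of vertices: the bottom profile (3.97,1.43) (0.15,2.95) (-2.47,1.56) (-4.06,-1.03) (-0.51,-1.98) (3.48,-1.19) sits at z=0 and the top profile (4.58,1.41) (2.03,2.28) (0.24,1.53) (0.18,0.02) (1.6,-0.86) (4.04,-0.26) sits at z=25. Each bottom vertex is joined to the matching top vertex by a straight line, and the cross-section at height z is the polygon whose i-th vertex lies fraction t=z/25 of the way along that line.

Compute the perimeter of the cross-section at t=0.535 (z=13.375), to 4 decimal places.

Cross-section at t=0.535: each vertex is (1-t)·p0[i] + t·p1[i].
  v1: (1-0.535)·(3.97,1.43) + 0.535·(4.58,1.41) = (4.2964,1.4193)
  v2: (1-0.535)·(0.15,2.95) + 0.535·(2.03,2.28) = (1.1558,2.5915)
  v3: (1-0.535)·(-2.47,1.56) + 0.535·(0.24,1.53) = (-1.0201,1.5440)
  v4: (1-0.535)·(-4.06,-1.03) + 0.535·(0.18,0.02) = (-1.7916,-0.4682)
  v5: (1-0.535)·(-0.51,-1.98) + 0.535·(1.6,-0.86) = (0.6189,-1.3808)
  v6: (1-0.535)·(3.48,-1.19) + 0.535·(4.04,-0.26) = (3.7796,-0.6924)
Perimeter = Σ |v_{i+1} − v_i|:
  edge 1→2: √(-3.1406² + 1.1723²) = 3.3522 (running 3.3522)
  edge 2→3: √(-2.1759² + -1.0476²) = 2.4150 (running 5.7672)
  edge 3→4: √(-0.7714² + -2.0122²) = 2.1550 (running 7.9222)
  edge 4→5: √(2.4104² + -0.9125²) = 2.5774 (running 10.4996)
  edge 5→6: √(3.1607² + 0.6884²) = 3.2348 (running 13.7345)
  edge 6→1: √(0.5168² + 2.1117²) = 2.1741 (running 15.9085)
Perimeter = 15.9085

Perimeter at t=0.535: 15.9085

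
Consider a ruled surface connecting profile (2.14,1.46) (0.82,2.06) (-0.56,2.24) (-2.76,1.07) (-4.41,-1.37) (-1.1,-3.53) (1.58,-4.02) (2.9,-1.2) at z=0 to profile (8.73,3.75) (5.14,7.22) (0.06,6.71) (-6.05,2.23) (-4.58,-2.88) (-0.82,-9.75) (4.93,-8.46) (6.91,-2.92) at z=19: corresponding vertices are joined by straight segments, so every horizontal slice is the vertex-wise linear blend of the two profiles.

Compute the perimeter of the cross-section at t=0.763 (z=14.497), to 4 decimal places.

Perimeter at t=0.763: 42.2369

Cross-section at t=0.763: each vertex is (1-t)·p0[i] + t·p1[i].
  v1: (1-0.763)·(2.14,1.46) + 0.763·(8.73,3.75) = (7.1682,3.2073)
  v2: (1-0.763)·(0.82,2.06) + 0.763·(5.14,7.22) = (4.1162,5.9971)
  v3: (1-0.763)·(-0.56,2.24) + 0.763·(0.06,6.71) = (-0.0869,5.6506)
  v4: (1-0.763)·(-2.76,1.07) + 0.763·(-6.05,2.23) = (-5.2703,1.9551)
  v5: (1-0.763)·(-4.41,-1.37) + 0.763·(-4.58,-2.88) = (-4.5397,-2.5221)
  v6: (1-0.763)·(-1.1,-3.53) + 0.763·(-0.82,-9.75) = (-0.8864,-8.2759)
  v7: (1-0.763)·(1.58,-4.02) + 0.763·(4.93,-8.46) = (4.1361,-7.4077)
  v8: (1-0.763)·(2.9,-1.2) + 0.763·(6.91,-2.92) = (5.9596,-2.5124)
Perimeter = Σ |v_{i+1} − v_i|:
  edge 1→2: √(-3.0520² + 2.7898²) = 4.1349 (running 4.1349)
  edge 2→3: √(-4.2031² + -0.3465²) = 4.2174 (running 8.3523)
  edge 3→4: √(-5.1833² + -3.6955²) = 6.3658 (running 14.7181)
  edge 4→5: √(0.7306² + -4.4772²) = 4.5364 (running 19.2546)
  edge 5→6: √(3.6534² + -5.7537²) = 6.8156 (running 26.0702)
  edge 6→7: √(5.0224² + 0.8681²) = 5.0969 (running 31.1670)
  edge 7→8: √(1.8236² + 4.8954²) = 5.2240 (running 36.3910)
  edge 8→1: √(1.2085² + 5.7196²) = 5.8459 (running 42.2369)
Perimeter = 42.2369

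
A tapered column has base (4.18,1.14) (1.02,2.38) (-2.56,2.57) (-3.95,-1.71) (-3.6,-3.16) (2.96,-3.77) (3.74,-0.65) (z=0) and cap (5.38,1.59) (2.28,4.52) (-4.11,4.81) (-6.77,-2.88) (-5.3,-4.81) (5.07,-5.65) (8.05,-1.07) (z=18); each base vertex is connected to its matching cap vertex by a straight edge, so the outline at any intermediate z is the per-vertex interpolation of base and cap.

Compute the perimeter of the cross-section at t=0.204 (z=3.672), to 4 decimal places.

Cross-section at t=0.204: each vertex is (1-t)·p0[i] + t·p1[i].
  v1: (1-0.204)·(4.18,1.14) + 0.204·(5.38,1.59) = (4.4248,1.2318)
  v2: (1-0.204)·(1.02,2.38) + 0.204·(2.28,4.52) = (1.2770,2.8166)
  v3: (1-0.204)·(-2.56,2.57) + 0.204·(-4.11,4.81) = (-2.8762,3.0270)
  v4: (1-0.204)·(-3.95,-1.71) + 0.204·(-6.77,-2.88) = (-4.5253,-1.9487)
  v5: (1-0.204)·(-3.6,-3.16) + 0.204·(-5.3,-4.81) = (-3.9468,-3.4966)
  v6: (1-0.204)·(2.96,-3.77) + 0.204·(5.07,-5.65) = (3.3904,-4.1535)
  v7: (1-0.204)·(3.74,-0.65) + 0.204·(8.05,-1.07) = (4.6192,-0.7357)
Perimeter = Σ |v_{i+1} − v_i|:
  edge 1→2: √(-3.1478² + 1.5848²) = 3.5242 (running 3.5242)
  edge 2→3: √(-4.1532² + 0.2104²) = 4.1586 (running 7.6827)
  edge 3→4: √(-1.6491² + -4.9756²) = 5.2418 (running 12.9245)
  edge 4→5: √(0.5785² + -1.5479²) = 1.6525 (running 14.5770)
  edge 5→6: √(7.3372² + -0.6569²) = 7.3666 (running 21.9436)
  edge 6→7: √(1.2288² + 3.4178²) = 3.6320 (running 25.5756)
  edge 7→1: √(-0.1944² + 1.9675²) = 1.9771 (running 27.5527)
Perimeter = 27.5527

Perimeter at t=0.204: 27.5527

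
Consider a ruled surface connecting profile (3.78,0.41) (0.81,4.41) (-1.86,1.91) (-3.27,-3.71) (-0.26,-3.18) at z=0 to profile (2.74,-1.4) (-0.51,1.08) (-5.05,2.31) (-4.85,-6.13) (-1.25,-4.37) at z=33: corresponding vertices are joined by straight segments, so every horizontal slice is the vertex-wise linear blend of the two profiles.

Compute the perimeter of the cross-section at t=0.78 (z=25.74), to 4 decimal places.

Perimeter at t=0.78: 25.0645

Cross-section at t=0.78: each vertex is (1-t)·p0[i] + t·p1[i].
  v1: (1-0.78)·(3.78,0.41) + 0.78·(2.74,-1.4) = (2.9688,-1.0018)
  v2: (1-0.78)·(0.81,4.41) + 0.78·(-0.51,1.08) = (-0.2196,1.8126)
  v3: (1-0.78)·(-1.86,1.91) + 0.78·(-5.05,2.31) = (-4.3482,2.2220)
  v4: (1-0.78)·(-3.27,-3.71) + 0.78·(-4.85,-6.13) = (-4.5024,-5.5976)
  v5: (1-0.78)·(-0.26,-3.18) + 0.78·(-1.25,-4.37) = (-1.0322,-4.1082)
Perimeter = Σ |v_{i+1} − v_i|:
  edge 1→2: √(-3.1884² + 2.8144²) = 4.2529 (running 4.2529)
  edge 2→3: √(-4.1286² + 0.4094²) = 4.1488 (running 8.4017)
  edge 3→4: √(-0.1542² + -7.8196²) = 7.8211 (running 16.2228)
  edge 4→5: √(3.4702² + 1.4894²) = 3.7763 (running 19.9991)
  edge 5→1: √(4.0010² + 3.1064²) = 5.0653 (running 25.0645)
Perimeter = 25.0645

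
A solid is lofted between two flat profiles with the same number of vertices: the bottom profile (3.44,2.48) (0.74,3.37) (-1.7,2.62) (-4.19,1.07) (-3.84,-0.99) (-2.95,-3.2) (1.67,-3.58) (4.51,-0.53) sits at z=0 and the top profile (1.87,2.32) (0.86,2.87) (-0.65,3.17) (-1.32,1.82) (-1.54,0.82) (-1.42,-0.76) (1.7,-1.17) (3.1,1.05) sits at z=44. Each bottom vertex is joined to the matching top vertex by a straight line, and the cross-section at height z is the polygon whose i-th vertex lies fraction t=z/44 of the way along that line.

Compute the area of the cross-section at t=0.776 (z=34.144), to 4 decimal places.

Area at t=0.776: 19.5511

Cross-section at t=0.776: each vertex is (1-t)·p0[i] + t·p1[i].
  v1: (1-0.776)·(3.44,2.48) + 0.776·(1.87,2.32) = (2.2217,2.3558)
  v2: (1-0.776)·(0.74,3.37) + 0.776·(0.86,2.87) = (0.8331,2.9820)
  v3: (1-0.776)·(-1.7,2.62) + 0.776·(-0.65,3.17) = (-0.8852,3.0468)
  v4: (1-0.776)·(-4.19,1.07) + 0.776·(-1.32,1.82) = (-1.9629,1.6520)
  v5: (1-0.776)·(-3.84,-0.99) + 0.776·(-1.54,0.82) = (-2.0552,0.4146)
  v6: (1-0.776)·(-2.95,-3.2) + 0.776·(-1.42,-0.76) = (-1.7627,-1.3066)
  v7: (1-0.776)·(1.67,-3.58) + 0.776·(1.7,-1.17) = (1.6933,-1.7098)
  v8: (1-0.776)·(4.51,-0.53) + 0.776·(3.1,1.05) = (3.4158,0.6961)
Shoelace sum Σ(x_i·y_{i+1} − x_{i+1}·y_i):
  i=1: 2.2217·2.9820 − 0.8331·2.3558 = +4.6624 (running +4.6624)
  i=2: 0.8331·3.0468 − -0.8852·2.9820 = +5.1780 (running +9.8404)
  i=3: -0.8852·1.6520 − -1.9629·3.0468 = +4.5182 (running +14.3585)
  i=4: -1.9629·0.4146 − -2.0552·1.6520 = +2.5815 (running +16.9400)
  i=5: -2.0552·-1.3066 − -1.7627·0.4146 = +3.4160 (running +20.3560)
  i=6: -1.7627·-1.7098 − 1.6933·-1.3066 = +5.2263 (running +25.5823)
  i=7: 1.6933·0.6961 − 3.4158·-1.7098 = +7.0192 (running +32.6015)
  i=8: 3.4158·2.3558 − 2.2217·0.6961 = +6.5007 (running +39.1022)
Area = |Σ|/2 = |39.1022|/2 = 19.5511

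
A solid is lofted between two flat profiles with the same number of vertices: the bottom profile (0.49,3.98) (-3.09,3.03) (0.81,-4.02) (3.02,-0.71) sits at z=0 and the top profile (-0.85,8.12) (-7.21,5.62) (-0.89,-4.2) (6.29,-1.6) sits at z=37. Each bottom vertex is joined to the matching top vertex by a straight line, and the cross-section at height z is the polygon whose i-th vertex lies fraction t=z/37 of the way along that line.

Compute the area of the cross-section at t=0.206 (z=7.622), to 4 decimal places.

Area at t=0.206: 33.3776

Cross-section at t=0.206: each vertex is (1-t)·p0[i] + t·p1[i].
  v1: (1-0.206)·(0.49,3.98) + 0.206·(-0.85,8.12) = (0.2140,4.8328)
  v2: (1-0.206)·(-3.09,3.03) + 0.206·(-7.21,5.62) = (-3.9387,3.5635)
  v3: (1-0.206)·(0.81,-4.02) + 0.206·(-0.89,-4.2) = (0.4598,-4.0571)
  v4: (1-0.206)·(3.02,-0.71) + 0.206·(6.29,-1.6) = (3.6936,-0.8933)
Shoelace sum Σ(x_i·y_{i+1} − x_{i+1}·y_i):
  i=1: 0.2140·3.5635 − -3.9387·4.8328 = +19.7977 (running +19.7977)
  i=2: -3.9387·-4.0571 − 0.4598·3.5635 = +14.3412 (running +34.1388)
  i=3: 0.4598·-0.8933 − 3.6936·-4.0571 = +14.5746 (running +48.7134)
  i=4: 3.6936·4.8328 − 0.2140·-0.8933 = +18.0418 (running +66.7552)
Area = |Σ|/2 = |66.7552|/2 = 33.3776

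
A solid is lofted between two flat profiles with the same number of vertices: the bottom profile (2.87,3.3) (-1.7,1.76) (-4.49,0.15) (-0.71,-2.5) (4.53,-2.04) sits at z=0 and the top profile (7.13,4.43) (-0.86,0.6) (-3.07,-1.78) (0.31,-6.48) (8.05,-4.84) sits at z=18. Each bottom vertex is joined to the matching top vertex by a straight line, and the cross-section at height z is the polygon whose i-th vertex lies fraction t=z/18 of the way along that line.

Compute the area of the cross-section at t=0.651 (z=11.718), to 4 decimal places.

Area at t=0.651: 58.7591

Cross-section at t=0.651: each vertex is (1-t)·p0[i] + t·p1[i].
  v1: (1-0.651)·(2.87,3.3) + 0.651·(7.13,4.43) = (5.6433,4.0356)
  v2: (1-0.651)·(-1.7,1.76) + 0.651·(-0.86,0.6) = (-1.1532,1.0048)
  v3: (1-0.651)·(-4.49,0.15) + 0.651·(-3.07,-1.78) = (-3.5656,-1.1064)
  v4: (1-0.651)·(-0.71,-2.5) + 0.651·(0.31,-6.48) = (-0.0460,-5.0910)
  v5: (1-0.651)·(4.53,-2.04) + 0.651·(8.05,-4.84) = (6.8215,-3.8628)
Shoelace sum Σ(x_i·y_{i+1} − x_{i+1}·y_i):
  i=1: 5.6433·1.0048 − -1.1532·4.0356 = +10.3243 (running +10.3243)
  i=2: -1.1532·-1.1064 − -3.5656·1.0048 = +4.8587 (running +15.1830)
  i=3: -3.5656·-5.0910 − -0.0460·-1.1064 = +18.1014 (running +33.2845)
  i=4: -0.0460·-3.8628 − 6.8215·-5.0910 = +34.9058 (running +68.1903)
  i=5: 6.8215·4.0356 − 5.6433·-3.8628 = +49.3279 (running +117.5182)
Area = |Σ|/2 = |117.5182|/2 = 58.7591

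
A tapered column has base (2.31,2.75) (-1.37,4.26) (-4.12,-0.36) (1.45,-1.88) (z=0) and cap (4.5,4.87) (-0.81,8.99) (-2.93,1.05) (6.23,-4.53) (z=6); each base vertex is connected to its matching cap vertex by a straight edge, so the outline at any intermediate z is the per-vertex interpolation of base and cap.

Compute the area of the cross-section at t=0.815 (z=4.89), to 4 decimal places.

Cross-section at t=0.815: each vertex is (1-t)·p0[i] + t·p1[i].
  v1: (1-0.815)·(2.31,2.75) + 0.815·(4.5,4.87) = (4.0948,4.4778)
  v2: (1-0.815)·(-1.37,4.26) + 0.815·(-0.81,8.99) = (-0.9136,8.1150)
  v3: (1-0.815)·(-4.12,-0.36) + 0.815·(-2.93,1.05) = (-3.1502,0.7892)
  v4: (1-0.815)·(1.45,-1.88) + 0.815·(6.23,-4.53) = (5.3457,-4.0397)
Shoelace sum Σ(x_i·y_{i+1} − x_{i+1}·y_i):
  i=1: 4.0948·8.1150 − -0.9136·4.4778 = +37.3204 (running +37.3204)
  i=2: -0.9136·0.7892 − -3.1502·8.1150 = +24.8423 (running +62.1628)
  i=3: -3.1502·-4.0397 − 5.3457·0.7892 = +8.5073 (running +70.6700)
  i=4: 5.3457·4.4778 − 4.0948·-4.0397 = +40.4791 (running +111.1492)
Area = |Σ|/2 = |111.1492|/2 = 55.5746

Area at t=0.815: 55.5746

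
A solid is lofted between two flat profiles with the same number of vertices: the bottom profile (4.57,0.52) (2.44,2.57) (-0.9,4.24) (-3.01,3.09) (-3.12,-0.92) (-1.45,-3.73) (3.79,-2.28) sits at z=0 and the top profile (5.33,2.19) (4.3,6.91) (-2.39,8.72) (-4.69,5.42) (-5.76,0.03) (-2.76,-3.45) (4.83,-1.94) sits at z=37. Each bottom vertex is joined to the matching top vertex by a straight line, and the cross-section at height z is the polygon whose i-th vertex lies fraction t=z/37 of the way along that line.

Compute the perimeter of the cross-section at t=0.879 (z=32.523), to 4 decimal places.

Cross-section at t=0.879: each vertex is (1-t)·p0[i] + t·p1[i].
  v1: (1-0.879)·(4.57,0.52) + 0.879·(5.33,2.19) = (5.2380,1.9879)
  v2: (1-0.879)·(2.44,2.57) + 0.879·(4.3,6.91) = (4.0749,6.3849)
  v3: (1-0.879)·(-0.9,4.24) + 0.879·(-2.39,8.72) = (-2.2097,8.1779)
  v4: (1-0.879)·(-3.01,3.09) + 0.879·(-4.69,5.42) = (-4.4867,5.1381)
  v5: (1-0.879)·(-3.12,-0.92) + 0.879·(-5.76,0.03) = (-5.4406,-0.0849)
  v6: (1-0.879)·(-1.45,-3.73) + 0.879·(-2.76,-3.45) = (-2.6015,-3.4839)
  v7: (1-0.879)·(3.79,-2.28) + 0.879·(4.83,-1.94) = (4.7042,-1.9811)
Perimeter = Σ |v_{i+1} − v_i|:
  edge 1→2: √(-1.1631² + 4.3969²) = 4.5482 (running 4.5482)
  edge 2→3: √(-6.2847² + 1.7931²) = 6.5354 (running 11.0836)
  edge 3→4: √(-2.2770² + -3.0399²) = 3.7981 (running 14.8817)
  edge 4→5: √(-0.9538² + -5.2230²) = 5.3094 (running 20.1911)
  edge 5→6: √(2.8391² + -3.3989²) = 4.4287 (running 24.6197)
  edge 6→7: √(7.3056² + 1.5027²) = 7.4586 (running 32.0783)
  edge 7→1: √(0.5339² + 3.9691²) = 4.0048 (running 36.0832)
Perimeter = 36.0832

Perimeter at t=0.879: 36.0832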